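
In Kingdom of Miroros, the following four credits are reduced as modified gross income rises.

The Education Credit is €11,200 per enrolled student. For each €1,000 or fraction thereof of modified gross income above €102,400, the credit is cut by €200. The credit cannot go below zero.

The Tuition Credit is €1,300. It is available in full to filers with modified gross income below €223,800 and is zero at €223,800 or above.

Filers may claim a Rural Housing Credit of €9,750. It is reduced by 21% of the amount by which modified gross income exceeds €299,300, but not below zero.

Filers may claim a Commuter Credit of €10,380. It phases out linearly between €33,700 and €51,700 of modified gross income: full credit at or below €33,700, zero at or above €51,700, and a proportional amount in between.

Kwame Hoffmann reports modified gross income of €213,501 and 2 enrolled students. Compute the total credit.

€11,050

Education Credit: base = 2 × €11,200 = €22,400. income exceeds €102,400 by €111,101 → 112 increments × €200 = €22,400 ≥ base, so the credit is €0.
Tuition Credit: €213,501 is below the €223,800 cutoff, so the full €1,300 applies.
Rural Housing Credit: €213,501 is at or below the €299,300 threshold, so the full €9,750 applies.
Commuter Credit: €213,501 is at or above €51,700, so the credit is €0.
Total: €0 + €1,300 + €9,750 + €0 = €11,050.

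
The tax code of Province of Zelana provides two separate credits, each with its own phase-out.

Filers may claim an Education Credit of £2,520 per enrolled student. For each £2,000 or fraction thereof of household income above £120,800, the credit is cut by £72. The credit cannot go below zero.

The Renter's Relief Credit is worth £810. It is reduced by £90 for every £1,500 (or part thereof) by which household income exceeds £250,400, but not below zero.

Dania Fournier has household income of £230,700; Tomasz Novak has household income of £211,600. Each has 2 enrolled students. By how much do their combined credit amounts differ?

£648

Dania (£230,700): Education Credit: base = 2 × £2,520 = £5,040. income exceeds £120,800 by £109,900, which is 55 full-or-partial £2,000 increments; reduction = 55 × £72 = £3,960, leaving £1,080. Renter's Relief Credit: £230,700 is at or below the £250,400 threshold, so the full £810 applies. total £1,080 + £810 = £1,890
Tomasz (£211,600): Education Credit: base = 2 × £2,520 = £5,040. income exceeds £120,800 by £90,800, which is 46 full-or-partial £2,000 increments; reduction = 46 × £72 = £3,312, leaving £1,728. Renter's Relief Credit: £211,600 is at or below the £250,400 threshold, so the full £810 applies. total £1,728 + £810 = £2,538
Difference: |£1,890 − £2,538| = £648.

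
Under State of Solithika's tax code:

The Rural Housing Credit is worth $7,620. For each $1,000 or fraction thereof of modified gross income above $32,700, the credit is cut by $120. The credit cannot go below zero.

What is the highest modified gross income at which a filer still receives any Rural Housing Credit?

After 63 increments the reduction is 63 × $120 = $7,560, leaving $60; one more increment wipes it out. Increment 63 ends at excess 63 × $1,000 = $63,000, so the highest qualifying income is $32,700 + $63,000 = $95,700.

$95,700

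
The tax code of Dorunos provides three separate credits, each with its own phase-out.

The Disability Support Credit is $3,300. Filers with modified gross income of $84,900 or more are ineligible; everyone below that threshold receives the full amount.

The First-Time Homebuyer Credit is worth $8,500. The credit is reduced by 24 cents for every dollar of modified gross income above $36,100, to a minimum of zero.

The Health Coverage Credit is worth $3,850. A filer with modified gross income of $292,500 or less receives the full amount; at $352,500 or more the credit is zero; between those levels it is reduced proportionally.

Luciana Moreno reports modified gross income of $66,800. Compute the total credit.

Disability Support Credit: $66,800 is below the $84,900 cutoff, so the full $3,300 applies.
First-Time Homebuyer Credit: 24% of the $30,700 excess over $36,100 is $7,368; credit = $8,500 − $7,368 = $1,132.
Health Coverage Credit: $66,800 is at or below the $292,500 threshold, so the full $3,850 applies.
Total: $3,300 + $1,132 + $3,850 = $8,282.

$8,282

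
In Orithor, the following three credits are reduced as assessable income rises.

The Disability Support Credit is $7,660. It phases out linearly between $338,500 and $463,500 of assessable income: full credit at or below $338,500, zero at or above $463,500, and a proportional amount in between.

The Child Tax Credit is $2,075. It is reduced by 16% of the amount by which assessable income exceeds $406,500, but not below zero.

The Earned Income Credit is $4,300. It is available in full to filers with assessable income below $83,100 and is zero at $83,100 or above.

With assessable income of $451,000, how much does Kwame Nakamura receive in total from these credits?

Disability Support Credit: $451,000 is $112,500 into a $125,000 phase-out range, leaving 12,500/125,000 of the credit: $7,660 × 12,500/125,000 = $766.
Child Tax Credit: 16% of the $44,500 excess over $406,500 is $7,120 ≥ base, so the credit is $0.
Earned Income Credit: $451,000 meets or exceeds the $83,100 cutoff, so the credit is $0.
Total: $766 + $0 + $0 = $766.

$766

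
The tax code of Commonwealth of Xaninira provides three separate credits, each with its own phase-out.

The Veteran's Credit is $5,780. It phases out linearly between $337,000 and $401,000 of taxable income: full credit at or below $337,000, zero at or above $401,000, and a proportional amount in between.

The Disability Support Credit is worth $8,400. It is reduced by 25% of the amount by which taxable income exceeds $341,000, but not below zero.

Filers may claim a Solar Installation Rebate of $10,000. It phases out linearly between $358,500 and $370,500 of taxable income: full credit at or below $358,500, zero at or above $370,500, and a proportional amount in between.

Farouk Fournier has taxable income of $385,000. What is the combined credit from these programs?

Veteran's Credit: $385,000 is $48,000 into a $64,000 phase-out range, leaving 16,000/64,000 of the credit: $5,780 × 16,000/64,000 = $1,445.
Disability Support Credit: 25% of the $44,000 excess over $341,000 is $11,000 ≥ base, so the credit is $0.
Solar Installation Rebate: $385,000 is at or above $370,500, so the credit is $0.
Total: $1,445 + $0 + $0 = $1,445.

$1,445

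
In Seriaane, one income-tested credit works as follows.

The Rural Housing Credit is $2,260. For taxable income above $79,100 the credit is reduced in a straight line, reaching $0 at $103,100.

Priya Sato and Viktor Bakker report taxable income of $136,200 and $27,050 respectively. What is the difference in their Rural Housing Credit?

$2,260

Priya ($136,200): Rural Housing Credit: $136,200 is at or above $103,100, so the credit is $0.
Viktor ($27,050): Rural Housing Credit: $27,050 is at or below the $79,100 threshold, so the full $2,260 applies.
Difference: |$0 − $2,260| = $2,260.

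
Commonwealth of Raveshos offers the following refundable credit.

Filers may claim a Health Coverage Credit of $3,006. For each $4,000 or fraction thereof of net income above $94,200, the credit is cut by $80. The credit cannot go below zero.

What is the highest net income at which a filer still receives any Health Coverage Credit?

After 37 increments the reduction is 37 × $80 = $2,960, leaving $46; one more increment wipes it out. Increment 37 ends at excess 37 × $4,000 = $148,000, so the highest qualifying income is $94,200 + $148,000 = $242,200.

$242,200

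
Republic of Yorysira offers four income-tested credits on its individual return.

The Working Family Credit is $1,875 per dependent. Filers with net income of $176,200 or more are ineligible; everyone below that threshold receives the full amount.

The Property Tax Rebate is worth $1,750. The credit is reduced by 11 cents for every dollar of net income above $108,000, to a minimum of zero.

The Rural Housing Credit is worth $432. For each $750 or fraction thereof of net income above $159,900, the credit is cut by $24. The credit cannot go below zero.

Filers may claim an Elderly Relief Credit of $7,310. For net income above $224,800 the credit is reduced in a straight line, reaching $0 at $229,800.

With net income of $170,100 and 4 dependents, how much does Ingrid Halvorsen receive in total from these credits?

$14,906

Working Family Credit: base = 4 × $1,875 = $7,500. $170,100 is below the $176,200 cutoff, so the full $7,500 applies.
Property Tax Rebate: 11% of the $62,100 excess over $108,000 is $6,831 ≥ base, so the credit is $0.
Rural Housing Credit: income exceeds $159,900 by $10,200, which is 14 full-or-partial $750 increments; reduction = 14 × $24 = $336, leaving $96.
Elderly Relief Credit: $170,100 is at or below the $224,800 threshold, so the full $7,310 applies.
Total: $7,500 + $0 + $96 + $7,310 = $14,906.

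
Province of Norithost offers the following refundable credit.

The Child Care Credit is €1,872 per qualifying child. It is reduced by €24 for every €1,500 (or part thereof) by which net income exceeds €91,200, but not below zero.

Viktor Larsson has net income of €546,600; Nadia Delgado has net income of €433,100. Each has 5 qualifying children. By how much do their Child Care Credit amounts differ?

€1,824

Viktor (€546,600): Child Care Credit: base = 5 × €1,872 = €9,360. income exceeds €91,200 by €455,400, which is 304 full-or-partial €1,500 increments; reduction = 304 × €24 = €7,296, leaving €2,064.
Nadia (€433,100): Child Care Credit: base = 5 × €1,872 = €9,360. income exceeds €91,200 by €341,900, which is 228 full-or-partial €1,500 increments; reduction = 228 × €24 = €5,472, leaving €3,888.
Difference: |€2,064 − €3,888| = €1,824.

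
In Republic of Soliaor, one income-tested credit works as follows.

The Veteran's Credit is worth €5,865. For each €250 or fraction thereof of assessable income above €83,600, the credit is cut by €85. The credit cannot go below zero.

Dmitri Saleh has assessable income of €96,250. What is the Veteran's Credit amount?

Veteran's Credit: income exceeds €83,600 by €12,650, which is 51 full-or-partial €250 increments; reduction = 51 × €85 = €4,335, leaving €1,530.

€1,530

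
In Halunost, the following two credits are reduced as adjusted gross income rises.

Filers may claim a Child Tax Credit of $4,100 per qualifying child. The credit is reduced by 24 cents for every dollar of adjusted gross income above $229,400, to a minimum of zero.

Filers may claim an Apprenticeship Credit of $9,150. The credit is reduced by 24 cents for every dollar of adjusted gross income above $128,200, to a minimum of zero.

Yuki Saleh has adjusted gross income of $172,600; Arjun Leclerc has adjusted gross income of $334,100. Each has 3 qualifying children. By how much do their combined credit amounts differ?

Yuki ($172,600): Child Tax Credit: base = 3 × $4,100 = $12,300. $172,600 is at or below the $229,400 threshold, so the full $12,300 applies. Apprenticeship Credit: 24% of the $44,400 excess over $128,200 is $10,656 ≥ base, so the credit is $0. total $12,300 + $0 = $12,300
Arjun ($334,100): Child Tax Credit: base = 3 × $4,100 = $12,300. 24% of the $104,700 excess over $229,400 is $25,128 ≥ base, so the credit is $0. Apprenticeship Credit: 24% of the $205,900 excess over $128,200 is $49,416 ≥ base, so the credit is $0. total $0 + $0 = $0
Difference: |$12,300 − $0| = $12,300.

$12,300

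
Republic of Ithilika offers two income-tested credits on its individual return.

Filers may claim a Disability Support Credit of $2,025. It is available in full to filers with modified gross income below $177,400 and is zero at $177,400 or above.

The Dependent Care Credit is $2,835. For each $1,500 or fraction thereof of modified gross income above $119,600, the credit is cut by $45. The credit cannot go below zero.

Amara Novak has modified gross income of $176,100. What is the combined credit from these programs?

Disability Support Credit: $176,100 is below the $177,400 cutoff, so the full $2,025 applies.
Dependent Care Credit: income exceeds $119,600 by $56,500, which is 38 full-or-partial $1,500 increments; reduction = 38 × $45 = $1,710, leaving $1,125.
Total: $2,025 + $1,125 = $3,150.

$3,150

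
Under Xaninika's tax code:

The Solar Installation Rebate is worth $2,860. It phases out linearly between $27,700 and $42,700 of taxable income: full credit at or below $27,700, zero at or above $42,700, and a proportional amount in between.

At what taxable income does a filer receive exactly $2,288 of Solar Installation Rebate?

$2,288 is 2,288/2,860 of the full $2,860, so 572/2,860 of the $15,000 range has been used: income = $27,700 + $15,000 × 572/2,860 = $30,700.

$30,700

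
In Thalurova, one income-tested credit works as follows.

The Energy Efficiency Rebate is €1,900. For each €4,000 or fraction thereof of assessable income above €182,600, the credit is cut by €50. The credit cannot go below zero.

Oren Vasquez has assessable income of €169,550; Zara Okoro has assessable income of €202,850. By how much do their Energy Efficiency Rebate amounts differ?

Oren (€169,550): Energy Efficiency Rebate: €169,550 is at or below the €182,600 threshold, so the full €1,900 applies.
Zara (€202,850): Energy Efficiency Rebate: income exceeds €182,600 by €20,250, which is 6 full-or-partial €4,000 increments; reduction = 6 × €50 = €300, leaving €1,600.
Difference: |€1,900 − €1,600| = €300.

€300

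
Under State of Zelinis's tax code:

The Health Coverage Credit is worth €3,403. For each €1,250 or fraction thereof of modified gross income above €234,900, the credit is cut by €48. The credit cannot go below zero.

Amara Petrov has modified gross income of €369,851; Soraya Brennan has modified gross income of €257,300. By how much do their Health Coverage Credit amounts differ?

Amara (€369,851): Health Coverage Credit: income exceeds €234,900 by €134,951 → 108 increments × €48 = €5,184 ≥ base, so the credit is €0.
Soraya (€257,300): Health Coverage Credit: income exceeds €234,900 by €22,400, which is 18 full-or-partial €1,250 increments; reduction = 18 × €48 = €864, leaving €2,539.
Difference: |€0 − €2,539| = €2,539.

€2,539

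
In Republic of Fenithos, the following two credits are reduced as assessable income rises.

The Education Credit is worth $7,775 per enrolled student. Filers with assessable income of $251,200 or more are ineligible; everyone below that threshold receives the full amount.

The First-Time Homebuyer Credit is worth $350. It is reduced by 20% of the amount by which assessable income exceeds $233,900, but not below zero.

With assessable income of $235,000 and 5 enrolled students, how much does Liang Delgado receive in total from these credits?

Education Credit: base = 5 × $7,775 = $38,875. $235,000 is below the $251,200 cutoff, so the full $38,875 applies.
First-Time Homebuyer Credit: 20% of the $1,100 excess over $233,900 is $220; credit = $350 − $220 = $130.
Total: $38,875 + $130 = $39,005.

$39,005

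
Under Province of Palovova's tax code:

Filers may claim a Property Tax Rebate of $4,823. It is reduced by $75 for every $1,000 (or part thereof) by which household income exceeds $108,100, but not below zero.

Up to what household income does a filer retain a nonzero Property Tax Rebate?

$172,100

After 64 increments the reduction is 64 × $75 = $4,800, leaving $23; one more increment wipes it out. Increment 64 ends at excess 64 × $1,000 = $64,000, so the highest qualifying income is $108,100 + $64,000 = $172,100.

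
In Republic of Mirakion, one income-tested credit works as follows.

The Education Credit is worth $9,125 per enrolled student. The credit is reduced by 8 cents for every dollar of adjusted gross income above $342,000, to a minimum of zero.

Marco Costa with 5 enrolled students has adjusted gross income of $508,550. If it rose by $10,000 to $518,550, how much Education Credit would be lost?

$800

At $508,550 — base = 5 × $9,125 = $45,625. 8% of the $166,550 excess over $342,000 is $13,324; credit = $45,625 − $13,324 = $32,301.
At $518,550 — base = 5 × $9,125 = $45,625. 8% of the $176,550 excess over $342,000 is $14,124; credit = $45,625 − $14,124 = $31,501.
Lost: $32,301 − $31,501 = $800.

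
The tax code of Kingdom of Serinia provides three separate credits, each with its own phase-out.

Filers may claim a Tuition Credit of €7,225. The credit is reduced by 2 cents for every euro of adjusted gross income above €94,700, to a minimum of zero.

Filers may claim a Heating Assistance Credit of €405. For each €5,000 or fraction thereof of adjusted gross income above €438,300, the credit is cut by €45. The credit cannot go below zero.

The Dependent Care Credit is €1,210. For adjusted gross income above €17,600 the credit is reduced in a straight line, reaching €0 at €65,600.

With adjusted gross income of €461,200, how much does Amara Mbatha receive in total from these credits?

€180

Tuition Credit: 2% of the €366,500 excess over €94,700 is €7,330 ≥ base, so the credit is €0.
Heating Assistance Credit: income exceeds €438,300 by €22,900, which is 5 full-or-partial €5,000 increments; reduction = 5 × €45 = €225, leaving €180.
Dependent Care Credit: €461,200 is at or above €65,600, so the credit is €0.
Total: €0 + €180 + €0 = €180.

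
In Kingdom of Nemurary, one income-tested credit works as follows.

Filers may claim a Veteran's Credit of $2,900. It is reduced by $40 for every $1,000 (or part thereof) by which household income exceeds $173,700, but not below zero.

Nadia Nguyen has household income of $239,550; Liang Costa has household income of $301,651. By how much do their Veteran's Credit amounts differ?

Nadia ($239,550): Veteran's Credit: income exceeds $173,700 by $65,850, which is 66 full-or-partial $1,000 increments; reduction = 66 × $40 = $2,640, leaving $260.
Liang ($301,651): Veteran's Credit: income exceeds $173,700 by $127,951 → 128 increments × $40 = $5,120 ≥ base, so the credit is $0.
Difference: |$260 − $0| = $260.

$260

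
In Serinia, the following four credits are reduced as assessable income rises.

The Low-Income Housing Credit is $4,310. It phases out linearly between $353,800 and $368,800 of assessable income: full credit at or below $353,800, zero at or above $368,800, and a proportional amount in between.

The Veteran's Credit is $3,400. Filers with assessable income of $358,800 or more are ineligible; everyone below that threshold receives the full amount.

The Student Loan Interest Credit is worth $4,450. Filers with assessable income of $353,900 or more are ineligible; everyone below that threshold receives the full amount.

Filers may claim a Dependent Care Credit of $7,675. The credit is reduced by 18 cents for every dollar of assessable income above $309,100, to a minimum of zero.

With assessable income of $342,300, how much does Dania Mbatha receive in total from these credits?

$13,859

Low-Income Housing Credit: $342,300 is at or below the $353,800 threshold, so the full $4,310 applies.
Veteran's Credit: $342,300 is below the $358,800 cutoff, so the full $3,400 applies.
Student Loan Interest Credit: $342,300 is below the $353,900 cutoff, so the full $4,450 applies.
Dependent Care Credit: 18% of the $33,200 excess over $309,100 is $5,976; credit = $7,675 − $5,976 = $1,699.
Total: $4,310 + $3,400 + $4,450 + $1,699 = $13,859.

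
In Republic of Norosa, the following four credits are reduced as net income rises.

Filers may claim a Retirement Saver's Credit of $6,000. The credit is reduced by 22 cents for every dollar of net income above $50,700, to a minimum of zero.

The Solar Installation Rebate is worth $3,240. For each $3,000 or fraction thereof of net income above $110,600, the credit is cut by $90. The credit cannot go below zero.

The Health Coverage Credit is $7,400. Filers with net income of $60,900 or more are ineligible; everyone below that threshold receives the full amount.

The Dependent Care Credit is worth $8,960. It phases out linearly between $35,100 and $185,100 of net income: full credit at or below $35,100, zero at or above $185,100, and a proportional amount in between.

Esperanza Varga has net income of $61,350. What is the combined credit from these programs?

$14,289

Retirement Saver's Credit: 22% of the $10,650 excess over $50,700 is $2,343; credit = $6,000 − $2,343 = $3,657.
Solar Installation Rebate: $61,350 is at or below the $110,600 threshold, so the full $3,240 applies.
Health Coverage Credit: $61,350 meets or exceeds the $60,900 cutoff, so the credit is $0.
Dependent Care Credit: $61,350 is $26,250 into a $150,000 phase-out range, leaving 123,750/150,000 of the credit: $8,960 × 123,750/150,000 = $7,392.
Total: $3,657 + $3,240 + $0 + $7,392 = $14,289.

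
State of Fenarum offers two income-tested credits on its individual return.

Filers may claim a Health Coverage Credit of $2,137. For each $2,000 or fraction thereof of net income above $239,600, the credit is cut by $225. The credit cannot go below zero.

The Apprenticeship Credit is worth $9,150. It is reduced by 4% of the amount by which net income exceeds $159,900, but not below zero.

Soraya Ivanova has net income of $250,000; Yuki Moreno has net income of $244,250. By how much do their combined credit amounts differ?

$905

Soraya ($250,000): Health Coverage Credit: income exceeds $239,600 by $10,400, which is 6 full-or-partial $2,000 increments; reduction = 6 × $225 = $1,350, leaving $787. Apprenticeship Credit: 4% of the $90,100 excess over $159,900 is $3,604; credit = $9,150 − $3,604 = $5,546. total $787 + $5,546 = $6,333
Yuki ($244,250): Health Coverage Credit: income exceeds $239,600 by $4,650, which is 3 full-or-partial $2,000 increments; reduction = 3 × $225 = $675, leaving $1,462. Apprenticeship Credit: 4% of the $84,350 excess over $159,900 is $3,374; credit = $9,150 − $3,374 = $5,776. total $1,462 + $5,776 = $7,238
Difference: |$6,333 − $7,238| = $905.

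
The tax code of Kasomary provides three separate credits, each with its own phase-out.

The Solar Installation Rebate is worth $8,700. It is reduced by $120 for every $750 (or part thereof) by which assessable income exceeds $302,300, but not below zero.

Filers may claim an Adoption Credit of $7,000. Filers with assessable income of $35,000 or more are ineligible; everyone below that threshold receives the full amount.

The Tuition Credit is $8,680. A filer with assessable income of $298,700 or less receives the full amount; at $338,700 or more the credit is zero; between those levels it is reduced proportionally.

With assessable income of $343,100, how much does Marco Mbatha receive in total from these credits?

$2,100

Solar Installation Rebate: income exceeds $302,300 by $40,800, which is 55 full-or-partial $750 increments; reduction = 55 × $120 = $6,600, leaving $2,100.
Adoption Credit: $343,100 meets or exceeds the $35,000 cutoff, so the credit is $0.
Tuition Credit: $343,100 is at or above $338,700, so the credit is $0.
Total: $2,100 + $0 + $0 = $2,100.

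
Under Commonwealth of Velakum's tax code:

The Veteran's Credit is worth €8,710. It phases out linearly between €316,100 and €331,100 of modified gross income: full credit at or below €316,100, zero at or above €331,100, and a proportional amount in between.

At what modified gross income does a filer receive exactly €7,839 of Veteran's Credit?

€7,839 is 7,839/8,710 of the full €8,710, so 871/8,710 of the €15,000 range has been used: income = €316,100 + €15,000 × 871/8,710 = €317,600.

€317,600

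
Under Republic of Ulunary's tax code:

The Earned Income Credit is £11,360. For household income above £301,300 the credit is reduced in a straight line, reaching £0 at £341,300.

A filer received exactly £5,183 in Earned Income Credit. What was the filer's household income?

£5,183 is 5,183/11,360 of the full £11,360, so 6,177/11,360 of the £40,000 range has been used: income = £301,300 + £40,000 × 6,177/11,360 = £323,050.

£323,050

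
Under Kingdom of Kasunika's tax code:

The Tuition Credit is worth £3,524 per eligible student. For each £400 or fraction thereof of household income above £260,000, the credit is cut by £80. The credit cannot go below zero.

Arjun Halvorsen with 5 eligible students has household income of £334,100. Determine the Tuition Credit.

Tuition Credit: base = 5 × £3,524 = £17,620. income exceeds £260,000 by £74,100, which is 186 full-or-partial £400 increments; reduction = 186 × £80 = £14,880, leaving £2,740.

£2,740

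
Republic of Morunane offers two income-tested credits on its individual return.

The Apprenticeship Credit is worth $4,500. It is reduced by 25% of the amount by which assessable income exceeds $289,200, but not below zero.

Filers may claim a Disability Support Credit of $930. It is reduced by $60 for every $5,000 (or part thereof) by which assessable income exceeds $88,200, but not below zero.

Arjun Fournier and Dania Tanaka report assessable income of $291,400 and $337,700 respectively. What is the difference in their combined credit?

$3,950

Arjun ($291,400): Apprenticeship Credit: 25% of the $2,200 excess over $289,200 is $550; credit = $4,500 − $550 = $3,950. Disability Support Credit: income exceeds $88,200 by $203,200 → 41 increments × $60 = $2,460 ≥ base, so the credit is $0. total $3,950 + $0 = $3,950
Dania ($337,700): Apprenticeship Credit: 25% of the $48,500 excess over $289,200 is $12,125 ≥ base, so the credit is $0. Disability Support Credit: income exceeds $88,200 by $249,500 → 50 increments × $60 = $3,000 ≥ base, so the credit is $0. total $0 + $0 = $0
Difference: |$3,950 − $0| = $3,950.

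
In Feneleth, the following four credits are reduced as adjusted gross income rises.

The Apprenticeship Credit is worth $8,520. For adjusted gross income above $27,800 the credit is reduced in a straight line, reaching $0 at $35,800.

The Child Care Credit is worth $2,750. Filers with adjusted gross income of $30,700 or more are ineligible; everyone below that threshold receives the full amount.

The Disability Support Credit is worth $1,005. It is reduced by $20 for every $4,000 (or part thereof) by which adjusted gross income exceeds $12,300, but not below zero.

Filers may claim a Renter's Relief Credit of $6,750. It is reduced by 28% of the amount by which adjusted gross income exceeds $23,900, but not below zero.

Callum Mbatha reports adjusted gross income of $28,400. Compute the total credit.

Apprenticeship Credit: $28,400 is $600 into a $8,000 phase-out range, leaving 7,400/8,000 of the credit: $8,520 × 7,400/8,000 = $7,881.
Child Care Credit: $28,400 is below the $30,700 cutoff, so the full $2,750 applies.
Disability Support Credit: income exceeds $12,300 by $16,100, which is 5 full-or-partial $4,000 increments; reduction = 5 × $20 = $100, leaving $905.
Renter's Relief Credit: 28% of the $4,500 excess over $23,900 is $1,260; credit = $6,750 − $1,260 = $5,490.
Total: $7,881 + $2,750 + $905 + $5,490 = $17,026.

$17,026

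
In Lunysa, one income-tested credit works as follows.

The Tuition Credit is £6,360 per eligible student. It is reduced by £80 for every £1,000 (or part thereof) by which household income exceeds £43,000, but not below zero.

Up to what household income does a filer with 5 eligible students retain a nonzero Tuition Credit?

£440,000

Full credit = 5 × £6,360 = £31,800.
After 397 increments the reduction is 397 × £80 = £31,760, leaving £40; one more increment wipes it out. Increment 397 ends at excess 397 × £1,000 = £397,000, so the highest qualifying income is £43,000 + £397,000 = £440,000.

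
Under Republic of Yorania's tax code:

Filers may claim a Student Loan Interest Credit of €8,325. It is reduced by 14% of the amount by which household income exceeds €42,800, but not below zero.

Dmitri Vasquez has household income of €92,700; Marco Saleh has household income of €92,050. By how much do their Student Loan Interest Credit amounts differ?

€91

Dmitri (€92,700): Student Loan Interest Credit: 14% of the €49,900 excess over €42,800 is €6,986; credit = €8,325 − €6,986 = €1,339.
Marco (€92,050): Student Loan Interest Credit: 14% of the €49,250 excess over €42,800 is €6,895; credit = €8,325 − €6,895 = €1,430.
Difference: |€1,339 − €1,430| = €91.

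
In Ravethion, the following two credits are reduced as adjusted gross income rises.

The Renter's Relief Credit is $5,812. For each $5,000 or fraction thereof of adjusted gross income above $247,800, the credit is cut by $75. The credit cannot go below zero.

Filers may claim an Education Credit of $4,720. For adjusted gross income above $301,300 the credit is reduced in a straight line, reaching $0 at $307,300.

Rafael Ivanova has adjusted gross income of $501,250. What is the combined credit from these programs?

$1,987

Renter's Relief Credit: income exceeds $247,800 by $253,450, which is 51 full-or-partial $5,000 increments; reduction = 51 × $75 = $3,825, leaving $1,987.
Education Credit: $501,250 is at or above $307,300, so the credit is $0.
Total: $1,987 + $0 = $1,987.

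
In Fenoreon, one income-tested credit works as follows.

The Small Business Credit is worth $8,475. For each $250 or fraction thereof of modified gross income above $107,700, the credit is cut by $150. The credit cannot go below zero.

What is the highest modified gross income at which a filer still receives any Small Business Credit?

$121,700

After 56 increments the reduction is 56 × $150 = $8,400, leaving $75; one more increment wipes it out. Increment 56 ends at excess 56 × $250 = $14,000, so the highest qualifying income is $107,700 + $14,000 = $121,700.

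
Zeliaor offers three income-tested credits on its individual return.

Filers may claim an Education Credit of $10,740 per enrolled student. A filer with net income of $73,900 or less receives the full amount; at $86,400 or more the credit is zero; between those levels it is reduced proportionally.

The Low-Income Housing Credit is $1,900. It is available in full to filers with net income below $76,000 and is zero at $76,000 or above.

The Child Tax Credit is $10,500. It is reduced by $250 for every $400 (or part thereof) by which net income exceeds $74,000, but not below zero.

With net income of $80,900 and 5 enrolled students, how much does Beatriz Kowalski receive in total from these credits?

$29,628

Education Credit: base = 5 × $10,740 = $53,700. $80,900 is $7,000 into a $12,500 phase-out range, leaving 5,500/12,500 of the credit: $53,700 × 5,500/12,500 = $23,628.
Low-Income Housing Credit: $80,900 meets or exceeds the $76,000 cutoff, so the credit is $0.
Child Tax Credit: income exceeds $74,000 by $6,900, which is 18 full-or-partial $400 increments; reduction = 18 × $250 = $4,500, leaving $6,000.
Total: $23,628 + $0 + $6,000 = $29,628.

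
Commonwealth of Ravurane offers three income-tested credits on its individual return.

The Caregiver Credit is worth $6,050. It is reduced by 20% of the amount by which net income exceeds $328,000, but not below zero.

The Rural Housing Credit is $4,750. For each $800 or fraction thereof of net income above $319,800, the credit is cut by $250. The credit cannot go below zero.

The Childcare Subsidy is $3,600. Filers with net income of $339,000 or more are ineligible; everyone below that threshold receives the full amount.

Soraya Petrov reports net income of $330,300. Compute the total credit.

Caregiver Credit: 20% of the $2,300 excess over $328,000 is $460; credit = $6,050 − $460 = $5,590.
Rural Housing Credit: income exceeds $319,800 by $10,500, which is 14 full-or-partial $800 increments; reduction = 14 × $250 = $3,500, leaving $1,250.
Childcare Subsidy: $330,300 is below the $339,000 cutoff, so the full $3,600 applies.
Total: $5,590 + $1,250 + $3,600 = $10,440.

$10,440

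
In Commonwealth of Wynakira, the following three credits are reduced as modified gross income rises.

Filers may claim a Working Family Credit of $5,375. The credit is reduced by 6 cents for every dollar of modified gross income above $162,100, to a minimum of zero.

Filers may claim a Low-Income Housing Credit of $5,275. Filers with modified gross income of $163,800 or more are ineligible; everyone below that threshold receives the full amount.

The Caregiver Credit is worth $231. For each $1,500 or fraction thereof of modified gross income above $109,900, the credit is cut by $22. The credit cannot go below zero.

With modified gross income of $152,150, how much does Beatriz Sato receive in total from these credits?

$10,650

Working Family Credit: $152,150 is at or below the $162,100 threshold, so the full $5,375 applies.
Low-Income Housing Credit: $152,150 is below the $163,800 cutoff, so the full $5,275 applies.
Caregiver Credit: income exceeds $109,900 by $42,250 → 29 increments × $22 = $638 ≥ base, so the credit is $0.
Total: $5,375 + $5,275 + $0 = $10,650.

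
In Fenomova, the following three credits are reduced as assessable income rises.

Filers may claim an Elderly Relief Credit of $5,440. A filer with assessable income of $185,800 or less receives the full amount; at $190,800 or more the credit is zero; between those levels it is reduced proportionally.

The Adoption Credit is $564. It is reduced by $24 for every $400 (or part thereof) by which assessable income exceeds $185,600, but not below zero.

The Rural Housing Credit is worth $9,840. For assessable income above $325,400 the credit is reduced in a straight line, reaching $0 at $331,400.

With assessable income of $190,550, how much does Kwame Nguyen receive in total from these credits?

Elderly Relief Credit: $190,550 is $4,750 into a $5,000 phase-out range, leaving 250/5,000 of the credit: $5,440 × 250/5,000 = $272.
Adoption Credit: income exceeds $185,600 by $4,950, which is 13 full-or-partial $400 increments; reduction = 13 × $24 = $312, leaving $252.
Rural Housing Credit: $190,550 is at or below the $325,400 threshold, so the full $9,840 applies.
Total: $272 + $252 + $9,840 = $10,364.

$10,364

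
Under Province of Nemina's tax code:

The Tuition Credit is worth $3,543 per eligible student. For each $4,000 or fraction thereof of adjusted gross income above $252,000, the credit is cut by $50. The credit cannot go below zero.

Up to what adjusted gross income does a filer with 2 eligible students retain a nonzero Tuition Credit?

$816,000

Full credit = 2 × $3,543 = $7,086.
After 141 increments the reduction is 141 × $50 = $7,050, leaving $36; one more increment wipes it out. Increment 141 ends at excess 141 × $4,000 = $564,000, so the highest qualifying income is $252,000 + $564,000 = $816,000.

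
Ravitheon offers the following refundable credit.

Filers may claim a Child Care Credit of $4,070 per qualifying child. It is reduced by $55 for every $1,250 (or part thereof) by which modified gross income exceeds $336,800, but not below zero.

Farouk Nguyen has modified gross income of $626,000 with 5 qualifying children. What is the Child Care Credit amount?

Child Care Credit: base = 5 × $4,070 = $20,350. income exceeds $336,800 by $289,200, which is 232 full-or-partial $1,250 increments; reduction = 232 × $55 = $12,760, leaving $7,590.

$7,590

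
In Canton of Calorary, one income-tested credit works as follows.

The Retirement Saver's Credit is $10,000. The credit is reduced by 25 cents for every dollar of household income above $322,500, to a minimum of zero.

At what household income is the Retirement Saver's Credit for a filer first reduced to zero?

$362,500

The credit falls by 25% of each dollar above $322,500, so it reaches zero when the excess is $10,000 / 25% = $40,000: income = $322,500 + $40,000 = $362,500.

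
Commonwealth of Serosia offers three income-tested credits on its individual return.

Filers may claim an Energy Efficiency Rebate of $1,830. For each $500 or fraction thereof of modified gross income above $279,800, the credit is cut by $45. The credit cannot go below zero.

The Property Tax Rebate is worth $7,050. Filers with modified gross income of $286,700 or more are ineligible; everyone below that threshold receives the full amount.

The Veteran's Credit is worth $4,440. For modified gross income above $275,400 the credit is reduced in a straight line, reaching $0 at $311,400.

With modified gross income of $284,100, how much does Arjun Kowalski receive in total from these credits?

$11,842

Energy Efficiency Rebate: income exceeds $279,800 by $4,300, which is 9 full-or-partial $500 increments; reduction = 9 × $45 = $405, leaving $1,425.
Property Tax Rebate: $284,100 is below the $286,700 cutoff, so the full $7,050 applies.
Veteran's Credit: $284,100 is $8,700 into a $36,000 phase-out range, leaving 27,300/36,000 of the credit: $4,440 × 27,300/36,000 = $3,367.
Total: $1,425 + $7,050 + $3,367 = $11,842.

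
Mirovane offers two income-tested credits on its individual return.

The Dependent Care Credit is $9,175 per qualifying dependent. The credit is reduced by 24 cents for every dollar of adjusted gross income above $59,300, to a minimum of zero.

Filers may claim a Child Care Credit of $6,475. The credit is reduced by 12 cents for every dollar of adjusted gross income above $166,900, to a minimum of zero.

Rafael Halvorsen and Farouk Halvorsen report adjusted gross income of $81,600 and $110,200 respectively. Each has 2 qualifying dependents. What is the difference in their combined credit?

$6,864

Rafael ($81,600): Dependent Care Credit: base = 2 × $9,175 = $18,350. 24% of the $22,300 excess over $59,300 is $5,352; credit = $18,350 − $5,352 = $12,998. Child Care Credit: $81,600 is at or below the $166,900 threshold, so the full $6,475 applies. total $12,998 + $6,475 = $19,473
Farouk ($110,200): Dependent Care Credit: base = 2 × $9,175 = $18,350. 24% of the $50,900 excess over $59,300 is $12,216; credit = $18,350 − $12,216 = $6,134. Child Care Credit: $110,200 is at or below the $166,900 threshold, so the full $6,475 applies. total $6,134 + $6,475 = $12,609
Difference: |$19,473 − $12,609| = $6,864.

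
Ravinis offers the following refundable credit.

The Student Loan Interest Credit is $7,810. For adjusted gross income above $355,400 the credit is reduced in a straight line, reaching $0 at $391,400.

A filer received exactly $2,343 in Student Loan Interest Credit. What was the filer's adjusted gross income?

$2,343 is 2,343/7,810 of the full $7,810, so 5,467/7,810 of the $36,000 range has been used: income = $355,400 + $36,000 × 5,467/7,810 = $380,600.

$380,600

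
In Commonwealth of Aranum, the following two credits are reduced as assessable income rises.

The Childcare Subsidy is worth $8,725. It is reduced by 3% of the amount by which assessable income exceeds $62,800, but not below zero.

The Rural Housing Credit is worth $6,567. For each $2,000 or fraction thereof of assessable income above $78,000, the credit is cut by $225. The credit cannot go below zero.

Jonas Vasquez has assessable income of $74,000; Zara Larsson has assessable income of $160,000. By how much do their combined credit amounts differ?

Jonas ($74,000): Childcare Subsidy: 3% of the $11,200 excess over $62,800 is $336; credit = $8,725 − $336 = $8,389. Rural Housing Credit: $74,000 is at or below the $78,000 threshold, so the full $6,567 applies. total $8,389 + $6,567 = $14,956
Zara ($160,000): Childcare Subsidy: 3% of the $97,200 excess over $62,800 is $2,916; credit = $8,725 − $2,916 = $5,809. Rural Housing Credit: income exceeds $78,000 by $82,000 → 41 increments × $225 = $9,225 ≥ base, so the credit is $0. total $5,809 + $0 = $5,809
Difference: |$14,956 − $5,809| = $9,147.

$9,147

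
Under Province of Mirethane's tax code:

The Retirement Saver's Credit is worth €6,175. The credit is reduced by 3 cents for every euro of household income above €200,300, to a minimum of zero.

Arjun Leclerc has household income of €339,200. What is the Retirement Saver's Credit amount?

Retirement Saver's Credit: 3% of the €138,900 excess over €200,300 is €4,167; credit = €6,175 − €4,167 = €2,008.

€2,008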